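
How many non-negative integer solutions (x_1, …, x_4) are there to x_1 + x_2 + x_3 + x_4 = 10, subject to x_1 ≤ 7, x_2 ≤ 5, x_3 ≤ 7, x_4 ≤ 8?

227

Without the upper bounds there are C(13,3) = 286 ways to split 10 among 4 variables.
Subtract solutions that violate a single cap (substitute x_i' = x_i − (cap_i+1)): x_1 ≥ 8 gives C(5,3) = 10; x_2 ≥ 6 gives C(7,3) = 35; x_3 ≥ 8 gives C(5,3) = 10; x_4 ≥ 9 gives C(4,3) = 4. Together 59.
No two caps can be exceeded simultaneously, so the pair terms are all 0.
By inclusion–exclusion the count is 286 − 59 + 0 = 227.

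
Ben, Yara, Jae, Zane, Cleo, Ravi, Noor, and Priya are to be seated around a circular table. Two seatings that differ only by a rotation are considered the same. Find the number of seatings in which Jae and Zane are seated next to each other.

1440

Treat {Jae, Zane} as one unit (2 internal orders) and seat the resulting 7 units around the table: (6)! circular arrangements.
So 2 × (6)! = 2 × 720 = 1440.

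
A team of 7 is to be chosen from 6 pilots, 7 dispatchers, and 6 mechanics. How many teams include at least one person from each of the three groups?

46165

With no constraint there are C(19,7) = 50388 possible selections.
Selections missing a whole group: no pilots → C(13,7) = 1716; no dispatchers → C(12,7) = 792; no mechanics → C(13,7) = 1716.
Add back selections omitting two groups (i.e. drawn from a single group): C(6,7) + C(7,7) + C(6,7) = 1.
By inclusion–exclusion: 50388 − 4224 + 1 = 46165.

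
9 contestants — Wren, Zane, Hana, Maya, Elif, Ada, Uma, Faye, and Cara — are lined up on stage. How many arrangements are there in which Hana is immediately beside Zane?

80640

Glue Hana and Zane into one block (2 internal orders), leaving 8 units to arrange in a row.
So the count is 2·(8)! = 80640.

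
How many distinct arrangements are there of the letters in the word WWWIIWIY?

280

WWWIIWIY has 8 letters with I appearing 3 times and W appearing 4 times.
So there are 8! / (4!·3!) = 280 distinguishable arrangements.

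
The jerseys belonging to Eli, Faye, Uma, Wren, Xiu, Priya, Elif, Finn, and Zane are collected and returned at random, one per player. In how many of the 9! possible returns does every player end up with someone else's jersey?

Let Aᵢ be the assignments in which player i gets their old jersey. We want the size of the complement of A₁∪…∪A_9.
By inclusion–exclusion this is Σ_{j=0}^{9} (−1)^j C(9,j)·(9−j)!.
Computing: 362880 − 362880 + 181440 − 60480 + 15120 − 3024 + 504 − 72 + 9 − 1 = 133496.

133496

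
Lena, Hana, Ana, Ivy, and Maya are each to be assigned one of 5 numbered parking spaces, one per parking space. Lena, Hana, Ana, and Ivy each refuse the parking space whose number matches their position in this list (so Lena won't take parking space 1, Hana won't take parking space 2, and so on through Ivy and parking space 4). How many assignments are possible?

53

Let Aᵢ (for 1 ≤ i ≤ 4) be the placements that put person i in their forbidden parking space. Any j of these fix j positions, leaving (5−j)! ways to fill the rest, and there are C(4,j) ways to pick which j.
By inclusion–exclusion, the number of valid placements is Σ_{j=0}^{4} (−1)^j C(4,j)·(5−j)!.
Computing: 120 − 96 + 36 − 8 + 1 = 53.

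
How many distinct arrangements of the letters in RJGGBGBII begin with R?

With the first slot taken by R, it remains to arrange the other 8 letters (JGGBGBII).
Those 8 letters have B appearing twice, G appearing 3 times, and I appearing twice, giving (8)!/(3!·2!·2!) = 1680.

1680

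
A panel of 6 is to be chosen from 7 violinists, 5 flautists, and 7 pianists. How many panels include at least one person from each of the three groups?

22295

With no constraint there are C(19,6) = 27132 possible selections.
Selections missing a whole group: no violinists → C(12,6) = 924; no flautists → C(14,6) = 3003; no pianists → C(12,6) = 924.
Add back selections omitting two groups (i.e. drawn from a single group): C(7,6) + C(5,6) + C(7,6) = 14.
By inclusion–exclusion: 27132 − 4851 + 14 = 22295.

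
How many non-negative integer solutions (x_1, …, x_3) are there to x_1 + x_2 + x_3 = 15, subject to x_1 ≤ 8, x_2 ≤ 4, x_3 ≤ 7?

15

Ignoring the caps, the number of non-negative solutions to x_1+…+x_3 = 15 is C(17,2) = 136.
Subtract solutions that violate a single cap (substitute x_i' = x_i − (cap_i+1)): x_1 ≥ 9 gives C(8,2) = 28; x_2 ≥ 5 gives C(12,2) = 66; x_3 ≥ 8 gives C(9,2) = 36. Together 130.
Add back pairs where two caps are both exceeded: 3 + 0 + 6 = 9.
By inclusion–exclusion the count is 136 − 130 + 9 = 15.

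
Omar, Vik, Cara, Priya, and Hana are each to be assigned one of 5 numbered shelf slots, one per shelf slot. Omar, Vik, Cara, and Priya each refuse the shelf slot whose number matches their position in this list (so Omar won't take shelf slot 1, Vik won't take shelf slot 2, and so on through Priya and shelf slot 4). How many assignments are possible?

53

Let Aᵢ (for 1 ≤ i ≤ 4) be the placements that put person i in their forbidden shelf slot. Any j of these fix j positions, leaving (5−j)! ways to fill the rest, and there are C(4,j) ways to pick which j.
By inclusion–exclusion, the number of valid placements is Σ_{j=0}^{4} (−1)^j C(4,j)·(5−j)!.
Computing: 120 − 96 + 36 − 8 + 1 = 53.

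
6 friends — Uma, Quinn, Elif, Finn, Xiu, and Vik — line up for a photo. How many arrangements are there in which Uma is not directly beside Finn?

480

There are 6! = 720 arrangements in all. If Uma and Finn are adjacent, merging them into one block gives 2·(5)! = 240 arrangements.
So 720 − 240 = 480 arrangements keep them apart.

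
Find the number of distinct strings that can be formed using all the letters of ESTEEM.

120

ESTEEM has 6 letters with E appearing 3 times.
The number of distinct arrangements is 6!/(3!) = 720/6 = 120.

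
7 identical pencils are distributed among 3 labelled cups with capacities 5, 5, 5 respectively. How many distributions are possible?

27

Ignoring the caps, the number of non-negative solutions to x_1+…+x_3 = 7 is C(9,2) = 36.
Subtract solutions that violate a single cap (substitute x_i' = x_i − (cap_i+1)): x_1 ≥ 6 gives C(3,2) = 3; x_2 ≥ 6 gives C(3,2) = 3; x_3 ≥ 6 gives C(3,2) = 3. Together 9.
No two caps can be exceeded simultaneously, so the pair terms are all 0.
By inclusion–exclusion the count is 36 − 9 + 0 = 27.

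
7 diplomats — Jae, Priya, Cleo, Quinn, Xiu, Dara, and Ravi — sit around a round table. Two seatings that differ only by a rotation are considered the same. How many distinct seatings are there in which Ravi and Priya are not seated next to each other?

All circular seatings of 7 people number (6)! = 720.
Those with Ravi next to Priya: fuse the pair into one unit and seat 6 units around a circle — 2·(5)! = 240.
Subtracting, 720 − 240 = 480.

480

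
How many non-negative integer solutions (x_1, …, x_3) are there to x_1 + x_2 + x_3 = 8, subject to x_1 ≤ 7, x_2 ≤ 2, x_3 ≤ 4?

Ignoring the caps, the number of non-negative solutions to x_1+…+x_3 = 8 is C(10,2) = 45.
Subtract solutions that violate a single cap (substitute x_i' = x_i − (cap_i+1)): x_1 ≥ 8 gives C(2,2) = 1; x_2 ≥ 3 gives C(7,2) = 21; x_3 ≥ 5 gives C(5,2) = 10. Together 32.
Add back pairs where two caps are both exceeded: 0 + 0 + 1 = 1.
By inclusion–exclusion the count is 45 − 32 + 1 = 14.

14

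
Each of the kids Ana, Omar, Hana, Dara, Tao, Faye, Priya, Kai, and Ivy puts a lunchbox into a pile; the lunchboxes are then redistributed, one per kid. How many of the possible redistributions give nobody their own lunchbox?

133496

Let Aᵢ be the assignments in which kid i gets their own lunchbox. We want the size of the complement of A₁∪…∪A_9.
By inclusion–exclusion this is Σ_{j=0}^{9} (−1)^j C(9,j)·(9−j)!.
Computing: 362880 − 362880 + 181440 − 60480 + 15120 − 3024 + 504 − 72 + 9 − 1 = 133496.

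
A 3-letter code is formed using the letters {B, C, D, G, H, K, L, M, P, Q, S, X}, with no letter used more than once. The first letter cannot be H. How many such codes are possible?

1210

The first letter has 12−1 = 11 choices (anything except H).
The remaining 2 letters are filled from the other 11 symbols without repetition: 11 × 10 = 110.
Total: 11 × 110 = 1210.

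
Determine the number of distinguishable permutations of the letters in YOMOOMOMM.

630

YOMOOMOMM has 9 letters with M appearing 4 times and O appearing 4 times.
So there are 9! / (4!·4!) = 630 distinguishable arrangements.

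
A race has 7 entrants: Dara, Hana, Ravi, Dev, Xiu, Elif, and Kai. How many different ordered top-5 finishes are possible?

2520

This is an ordered selection of 5 from 7: P(7,5).
That gives 7 × 6 × 5 × 4 × 3 = 2520.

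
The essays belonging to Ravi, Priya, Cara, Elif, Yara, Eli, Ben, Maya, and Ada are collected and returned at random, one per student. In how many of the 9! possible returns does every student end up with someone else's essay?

133496

Let Aᵢ be the assignments in which student i gets their own essay. We want the size of the complement of A₁∪…∪A_9.
By inclusion–exclusion this is Σ_{j=0}^{9} (−1)^j C(9,j)·(9−j)!.
Computing: 362880 − 362880 + 181440 − 60480 + 15120 − 3024 + 504 − 72 + 9 − 1 = 133496.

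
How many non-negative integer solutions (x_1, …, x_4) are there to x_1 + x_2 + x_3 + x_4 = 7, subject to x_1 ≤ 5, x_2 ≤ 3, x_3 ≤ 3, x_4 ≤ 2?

Without the upper bounds there are C(10,3) = 120 ways to split 7 among 4 variables.
Subtract solutions that violate a single cap (substitute x_i' = x_i − (cap_i+1)): x_1 ≥ 6 gives C(4,3) = 4; x_2 ≥ 4 gives C(6,3) = 20; x_3 ≥ 4 gives C(6,3) = 20; x_4 ≥ 3 gives C(7,3) = 35. Together 79.
Add back pairs where two caps are both exceeded: 0 + 0 + 0 + 0 + 1 + 1 = 2.
By inclusion–exclusion the count is 120 − 79 + 2 = 43.

43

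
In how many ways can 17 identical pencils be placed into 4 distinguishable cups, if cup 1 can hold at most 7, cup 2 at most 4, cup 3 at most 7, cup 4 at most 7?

Without the upper bounds there are C(20,3) = 1140 ways to split 17 among 4 cups.
Subtract solutions that violate a single cap (substitute x_i' = x_i − (cap_i+1)): x_1 ≥ 8 gives C(12,3) = 220; x_2 ≥ 5 gives C(15,3) = 455; x_3 ≥ 8 gives C(12,3) = 220; x_4 ≥ 8 gives C(12,3) = 220. Together 1115.
Add back pairs where two caps are both exceeded: 35 + 4 + 4 + 35 + 35 + 4 = 117.
By inclusion–exclusion the count is 1140 − 1115 + 117 = 142.

142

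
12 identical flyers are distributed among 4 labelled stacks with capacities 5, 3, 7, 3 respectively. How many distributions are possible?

Without the upper bounds there are C(15,3) = 455 ways to split 12 among 4 stacks.
Subtract solutions that violate a single cap (substitute x_i' = x_i − (cap_i+1)): x_1 ≥ 6 gives C(9,3) = 84; x_2 ≥ 4 gives C(11,3) = 165; x_3 ≥ 8 gives C(7,3) = 35; x_4 ≥ 4 gives C(11,3) = 165. Together 449.
Add back pairs where two caps are both exceeded: 10 + 0 + 10 + 1 + 35 + 1 = 57.
By inclusion–exclusion the count is 455 − 449 + 57 = 63.

63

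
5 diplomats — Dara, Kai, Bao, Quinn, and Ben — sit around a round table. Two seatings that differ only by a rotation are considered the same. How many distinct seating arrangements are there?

24

Fix one person's seat to break rotational symmetry; the remaining 4 people can be arranged in (4)! = 24 ways.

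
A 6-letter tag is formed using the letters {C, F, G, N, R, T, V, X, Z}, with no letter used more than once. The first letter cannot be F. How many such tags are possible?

53760

The first letter has 9−1 = 8 choices (anything except F).
The remaining 5 letters are filled from the other 8 symbols without repetition: 8 × 7 × 6 × 5 × 4 = 6720.
Total: 8 × 6720 = 53760.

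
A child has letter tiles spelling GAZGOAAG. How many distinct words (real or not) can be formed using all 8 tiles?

Letter multiplicities in GAZGOAAG: A×3, G×3, O×1, Z×1.
Dividing 8! = 40320 by 3!·3! = 36 for the repeated letters gives 1120.

1120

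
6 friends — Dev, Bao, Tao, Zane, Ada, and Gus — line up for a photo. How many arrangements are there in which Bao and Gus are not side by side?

480

Of the 6! = 720 arrangements, those with Bao and Gus adjacent number 2 × 5! = 240 (treat the pair as a block with 2 internal orders).
So 720 − 240 = 480 arrangements keep them apart.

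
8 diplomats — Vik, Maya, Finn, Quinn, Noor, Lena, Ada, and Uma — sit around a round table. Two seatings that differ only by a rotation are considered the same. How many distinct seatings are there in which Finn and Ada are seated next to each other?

1440

Treat {Finn, Ada} as one unit (2 internal orders) and seat the resulting 7 units around the table: (6)! circular arrangements.
So 2 × (6)! = 2 × 720 = 1440.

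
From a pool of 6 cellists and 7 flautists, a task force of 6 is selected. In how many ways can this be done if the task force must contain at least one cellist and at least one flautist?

With no constraint there are C(13,6) = 1716 possible selections.
Selections missing a whole group: no cellists → C(7,6) = 7; no flautists → C(6,6) = 1.
Both groups omitted at once is impossible, so 1716 − 8 = 1708.

1708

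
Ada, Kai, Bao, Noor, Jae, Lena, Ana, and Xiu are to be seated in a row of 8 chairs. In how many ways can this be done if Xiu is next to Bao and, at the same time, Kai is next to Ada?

Treat {Xiu,Bao} as one block (2 orders) and {Kai,Ada} as another (2 orders).
That leaves 6 units to arrange: 2 × 2 × 6! = 4 × 720 = 2880.

2880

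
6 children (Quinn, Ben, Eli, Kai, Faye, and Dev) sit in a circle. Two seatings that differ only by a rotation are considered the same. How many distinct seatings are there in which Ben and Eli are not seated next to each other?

Without the restriction there are (5)! = 120 seatings.
Seatings with Ben beside Eli: treat them as a block with 2 internal orders, giving 2 × (4)! = 48.
Subtracting, 120 − 48 = 72.

72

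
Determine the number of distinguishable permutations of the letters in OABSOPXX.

10080

Letter multiplicities in OABSOPXX: A×1, B×1, O×2, P×1, S×1, X×2.
The number of distinct arrangements is 8!/(2!·2!) = 40320/4 = 10080.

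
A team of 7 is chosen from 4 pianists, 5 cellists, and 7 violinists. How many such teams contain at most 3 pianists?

Split by how many pianists are chosen (0 through 3).
Sum: C(4,0)·C(12,7) + C(4,1)·C(12,6) + C(4,2)·C(12,5) + C(4,3)·C(12,4) = 792 + 3696 + 4752 + 1980 = 11220.

11220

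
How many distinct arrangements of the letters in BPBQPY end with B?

60

Fix B in the last position and arrange the remaining 5 letters.
Those 5 letters have P appearing twice, giving (5)!/(2!) = 60.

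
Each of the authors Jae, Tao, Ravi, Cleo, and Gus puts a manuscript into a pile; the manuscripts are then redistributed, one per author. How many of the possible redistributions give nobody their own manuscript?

Let Aᵢ be the assignments in which author i gets their own manuscript. We want the size of the complement of A₁∪…∪A_5.
By inclusion–exclusion this is Σ_{j=0}^{5} (−1)^j C(5,j)·(5−j)!.
Computing: 120 − 120 + 60 − 20 + 5 − 1 = 44.

44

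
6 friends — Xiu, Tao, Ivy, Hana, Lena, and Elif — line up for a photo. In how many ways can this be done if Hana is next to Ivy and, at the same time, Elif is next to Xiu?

96

Treat {Hana,Ivy} as one block (2 orders) and {Elif,Xiu} as another (2 orders).
That leaves 4 units to arrange: 2 × 2 × 4! = 4 × 24 = 96.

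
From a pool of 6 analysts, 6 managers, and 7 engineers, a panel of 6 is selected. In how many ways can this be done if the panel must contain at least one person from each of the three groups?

22785

Total 6-person selections from all 19: C(19,6) = 27132.
Subtract selections that omit an entire group: no analysts → C(13,6) = 1716; no managers → C(13,6) = 1716; no engineers → C(12,6) = 924.
Add back selections omitting two groups (i.e. drawn from a single group): C(6,6) + C(6,6) + C(7,6) = 9.
By inclusion–exclusion: 27132 − 4356 + 9 = 22785.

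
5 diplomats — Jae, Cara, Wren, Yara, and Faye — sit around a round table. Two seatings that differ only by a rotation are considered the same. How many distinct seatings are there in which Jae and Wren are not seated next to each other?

12

All circular seatings of 5 people number (4)! = 24.
Seatings with Jae beside Wren: treat them as a block with 2 internal orders, giving 2 × (3)! = 12.
Subtracting, 24 − 12 = 12.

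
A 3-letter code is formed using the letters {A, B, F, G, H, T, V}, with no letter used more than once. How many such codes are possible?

With no repetition, fill the 3 letters in order: 7 choices, then 6, down to 5.
7 × 6 × 5 = 210.

210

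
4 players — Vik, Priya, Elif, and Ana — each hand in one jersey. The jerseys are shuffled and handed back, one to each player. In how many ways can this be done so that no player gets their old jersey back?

9

Count assignments avoiding every fixed point. For any j of the 4 players fixed to their old jersey, the other 4−j can be arranged in (4−j)! ways.
By inclusion–exclusion this is Σ_{j=0}^{4} (−1)^j C(4,j)·(4−j)!.
Computing: 24 − 24 + 12 − 4 + 1 = 9.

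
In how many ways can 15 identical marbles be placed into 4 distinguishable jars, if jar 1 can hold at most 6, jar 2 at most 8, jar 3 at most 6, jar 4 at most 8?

322

By stars and bars, unrestricted non-negative solutions to x_1+…+x_4 = 15 number C(15+3,3) = 816.
Subtract solutions that violate a single cap (substitute x_i' = x_i − (cap_i+1)): x_1 ≥ 7 gives C(11,3) = 165; x_2 ≥ 9 gives C(9,3) = 84; x_3 ≥ 7 gives C(11,3) = 165; x_4 ≥ 9 gives C(9,3) = 84. Together 498.
Add back pairs where two caps are both exceeded: 0 + 4 + 0 + 0 + 0 + 0 = 4.
By inclusion–exclusion the count is 816 − 498 + 4 = 322.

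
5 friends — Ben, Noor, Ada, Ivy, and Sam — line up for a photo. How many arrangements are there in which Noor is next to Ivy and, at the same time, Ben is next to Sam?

24

Treat {Noor,Ivy} as one block (2 orders) and {Ben,Sam} as another (2 orders).
That leaves 3 units to arrange: 2 × 2 × 3! = 4 × 6 = 24.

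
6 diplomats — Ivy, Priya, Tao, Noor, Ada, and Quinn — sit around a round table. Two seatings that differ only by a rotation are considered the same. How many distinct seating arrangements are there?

Seat Ivy anywhere (absorbing the rotational symmetry), then permute the other 5: (5)! = 120.

120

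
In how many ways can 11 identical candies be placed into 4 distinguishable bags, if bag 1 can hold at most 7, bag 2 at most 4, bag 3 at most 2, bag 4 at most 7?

Ignoring the caps, the number of non-negative solutions to x_1+…+x_4 = 11 is C(14,3) = 364.
Subtract solutions that violate a single cap (substitute x_i' = x_i − (cap_i+1)): x_1 ≥ 8 gives C(6,3) = 20; x_2 ≥ 5 gives C(9,3) = 84; x_3 ≥ 3 gives C(11,3) = 165; x_4 ≥ 8 gives C(6,3) = 20. Together 289.
Add back pairs where two caps are both exceeded: 0 + 1 + 0 + 20 + 0 + 1 = 22.
By inclusion–exclusion the count is 364 − 289 + 22 = 97.

97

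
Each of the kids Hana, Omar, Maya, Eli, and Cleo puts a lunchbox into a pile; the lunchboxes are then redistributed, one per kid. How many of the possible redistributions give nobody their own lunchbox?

Count assignments avoiding every fixed point. For any j of the 5 kids fixed to their own lunchbox, the other 5−j can be arranged in (5−j)! ways.
By inclusion–exclusion this is Σ_{j=0}^{5} (−1)^j C(5,j)·(5−j)!.
Computing: 120 − 120 + 60 − 20 + 5 − 1 = 44.

44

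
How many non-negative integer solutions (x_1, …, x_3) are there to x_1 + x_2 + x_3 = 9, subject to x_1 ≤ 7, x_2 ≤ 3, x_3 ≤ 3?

Ignoring the caps, the number of non-negative solutions to x_1+…+x_3 = 9 is C(11,2) = 55.
Subtract solutions that violate a single cap (substitute x_i' = x_i − (cap_i+1)): x_1 ≥ 8 gives C(3,2) = 3; x_2 ≥ 4 gives C(7,2) = 21; x_3 ≥ 4 gives C(7,2) = 21. Together 45.
Add back pairs where two caps are both exceeded: 0 + 0 + 3 = 3.
By inclusion–exclusion the count is 55 − 45 + 3 = 13.

13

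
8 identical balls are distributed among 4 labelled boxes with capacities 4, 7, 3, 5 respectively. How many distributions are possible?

99

Without the upper bounds there are C(11,3) = 165 ways to split 8 among 4 boxes.
Subtract solutions that violate a single cap (substitute x_i' = x_i − (cap_i+1)): x_1 ≥ 5 gives C(6,3) = 20; x_2 ≥ 8 gives C(3,3) = 1; x_3 ≥ 4 gives C(7,3) = 35; x_4 ≥ 6 gives C(5,3) = 10. Together 66.
No two caps can be exceeded simultaneously, so the pair terms are all 0.
By inclusion–exclusion the count is 165 − 66 + 0 = 99.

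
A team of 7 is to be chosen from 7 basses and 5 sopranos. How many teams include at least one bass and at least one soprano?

Unrestricted: C(12,7) = 792 ways to pick any 7 of the 12.
Selections missing a whole group: no basses → C(5,7) = 0; no sopranos → C(7,7) = 1.
Both groups omitted at once is impossible, so 792 − 1 = 791.

791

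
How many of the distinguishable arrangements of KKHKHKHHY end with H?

280

With the last slot taken by H, it remains to arrange the other 8 letters (KKKHKHHY).
Those 8 letters have H appearing 3 times and K appearing 4 times, giving (8)!/(4!·3!) = 280.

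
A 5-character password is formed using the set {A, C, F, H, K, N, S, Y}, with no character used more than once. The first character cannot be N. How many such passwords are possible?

The first character has 8−1 = 7 choices (anything except N).
The remaining 4 characters are filled from the other 7 symbols without repetition: 7 × 6 × 5 × 4 = 840.
Total: 7 × 840 = 5880.

5880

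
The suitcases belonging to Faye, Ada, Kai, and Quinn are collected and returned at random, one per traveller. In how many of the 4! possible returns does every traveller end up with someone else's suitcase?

9

This is the derangement count D_4: permutations of 4 items with no fixed point.
By inclusion–exclusion this is Σ_{j=0}^{4} (−1)^j C(4,j)·(4−j)!.
Computing: 24 − 24 + 12 − 4 + 1 = 9.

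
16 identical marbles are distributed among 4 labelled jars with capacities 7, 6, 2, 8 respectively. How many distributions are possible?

Ignoring the caps, the number of non-negative solutions to x_1+…+x_4 = 16 is C(19,3) = 969.
Subtract solutions that violate a single cap (substitute x_i' = x_i − (cap_i+1)): x_1 ≥ 8 gives C(11,3) = 165; x_2 ≥ 7 gives C(12,3) = 220; x_3 ≥ 3 gives C(16,3) = 560; x_4 ≥ 9 gives C(10,3) = 120. Together 1065.
Add back pairs where two caps are both exceeded: 4 + 56 + 0 + 84 + 1 + 35 = 180.
By inclusion–exclusion the count is 969 − 1065 + 180 = 84.

84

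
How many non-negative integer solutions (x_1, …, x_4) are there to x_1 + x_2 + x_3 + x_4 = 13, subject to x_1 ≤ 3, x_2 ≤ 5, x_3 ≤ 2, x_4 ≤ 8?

42

By stars and bars, unrestricted non-negative solutions to x_1+…+x_4 = 13 number C(13+3,3) = 560.
Subtract solutions that violate a single cap (substitute x_i' = x_i − (cap_i+1)): x_1 ≥ 4 gives C(12,3) = 220; x_2 ≥ 6 gives C(10,3) = 120; x_3 ≥ 3 gives C(13,3) = 286; x_4 ≥ 9 gives C(7,3) = 35. Together 661.
Add back pairs where two caps are both exceeded: 20 + 84 + 1 + 35 + 0 + 4 = 144.
Subtract triples: 1 + 0 + 0 + 0 = 1.
By inclusion–exclusion the count is 560 − 661 + 144 − 1 = 42.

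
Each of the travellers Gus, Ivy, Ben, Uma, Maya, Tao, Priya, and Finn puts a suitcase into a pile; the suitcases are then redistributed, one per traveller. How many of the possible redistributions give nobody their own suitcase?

14833

Let Aᵢ be the assignments in which traveller i gets their own suitcase. We want the size of the complement of A₁∪…∪A_8.
By inclusion–exclusion this is Σ_{j=0}^{8} (−1)^j C(8,j)·(8−j)!.
Computing: 40320 − 40320 + 20160 − 6720 + 1680 − 336 + 56 − 8 + 1 = 14833.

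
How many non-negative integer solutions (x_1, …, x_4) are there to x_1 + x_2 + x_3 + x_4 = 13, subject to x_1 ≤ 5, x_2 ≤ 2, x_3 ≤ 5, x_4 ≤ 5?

By stars and bars, unrestricted non-negative solutions to x_1+…+x_4 = 13 number C(13+3,3) = 560.
Subtract solutions that violate a single cap (substitute x_i' = x_i − (cap_i+1)): x_1 ≥ 6 gives C(10,3) = 120; x_2 ≥ 3 gives C(13,3) = 286; x_3 ≥ 6 gives C(10,3) = 120; x_4 ≥ 6 gives C(10,3) = 120. Together 646.
Add back pairs where two caps are both exceeded: 35 + 4 + 4 + 35 + 35 + 4 = 117.
By inclusion–exclusion the count is 560 − 646 + 117 = 31.

31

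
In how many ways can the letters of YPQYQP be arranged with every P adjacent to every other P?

30

Treat the 2 copies of P as a single block. The multiset to arrange is then {PP, Q, Q, Y, Y}, 5 items in all.
That gives (5)!/(2!·2!) = 30 arrangements.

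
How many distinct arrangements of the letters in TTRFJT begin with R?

20

Fix R in the first position and arrange the remaining 5 letters.
Those 5 letters have T appearing 3 times, giving (5)!/(3!) = 20.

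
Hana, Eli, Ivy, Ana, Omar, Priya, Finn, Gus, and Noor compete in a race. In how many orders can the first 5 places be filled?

This is an ordered selection of 5 from 9: P(9,5).
That gives 9 × 8 × 7 × 6 × 5 = 15120.

15120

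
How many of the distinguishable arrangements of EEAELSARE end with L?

With the last slot taken by L, it remains to arrange the other 8 letters (EEAESARE).
Those 8 letters have A appearing twice and E appearing 4 times, giving (8)!/(4!·2!) = 840.

840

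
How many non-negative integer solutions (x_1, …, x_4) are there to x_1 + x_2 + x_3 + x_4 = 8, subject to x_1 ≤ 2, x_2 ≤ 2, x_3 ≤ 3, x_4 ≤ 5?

Ignoring the caps, the number of non-negative solutions to x_1+…+x_4 = 8 is C(11,3) = 165.
Subtract solutions that violate a single cap (substitute x_i' = x_i − (cap_i+1)): x_1 ≥ 3 gives C(8,3) = 56; x_2 ≥ 3 gives C(8,3) = 56; x_3 ≥ 4 gives C(7,3) = 35; x_4 ≥ 6 gives C(5,3) = 10. Together 157.
Add back pairs where two caps are both exceeded: 10 + 4 + 0 + 4 + 0 + 0 = 18.
By inclusion–exclusion the count is 165 − 157 + 18 = 26.

26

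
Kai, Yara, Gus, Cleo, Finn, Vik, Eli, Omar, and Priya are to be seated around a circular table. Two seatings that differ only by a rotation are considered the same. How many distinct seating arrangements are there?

Around a circle, 9 distinct people have 9!/9 = (8)! = 40320 rotationally distinct seatings.

40320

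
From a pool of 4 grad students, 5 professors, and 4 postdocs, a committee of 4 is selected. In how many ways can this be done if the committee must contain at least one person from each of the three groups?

400

With no constraint there are C(13,4) = 715 possible selections.
Selections missing a whole group: no grad students → C(9,4) = 126; no professors → C(8,4) = 70; no postdocs → C(9,4) = 126.
Add back selections omitting two groups (i.e. drawn from a single group): C(4,4) + C(5,4) + C(4,4) = 7.
By inclusion–exclusion: 715 − 322 + 7 = 400.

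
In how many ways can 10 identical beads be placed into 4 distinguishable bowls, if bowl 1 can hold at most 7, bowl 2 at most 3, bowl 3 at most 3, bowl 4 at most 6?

98

Ignoring the caps, the number of non-negative solutions to x_1+…+x_4 = 10 is C(13,3) = 286.
Subtract solutions that violate a single cap (substitute x_i' = x_i − (cap_i+1)): x_1 ≥ 8 gives C(5,3) = 10; x_2 ≥ 4 gives C(9,3) = 84; x_3 ≥ 4 gives C(9,3) = 84; x_4 ≥ 7 gives C(6,3) = 20. Together 198.
Add back pairs where two caps are both exceeded: 0 + 0 + 0 + 10 + 0 + 0 = 10.
By inclusion–exclusion the count is 286 − 198 + 10 = 98.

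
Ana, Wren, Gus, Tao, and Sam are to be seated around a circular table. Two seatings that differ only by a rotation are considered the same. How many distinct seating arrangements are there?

Around a circle, 5 distinct people have 5!/5 = (4)! = 24 rotationally distinct seatings.

24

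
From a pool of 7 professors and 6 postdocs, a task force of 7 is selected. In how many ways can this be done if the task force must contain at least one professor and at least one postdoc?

With no constraint there are C(13,7) = 1716 possible selections.
Subtract selections that omit an entire group: no professors → C(6,7) = 0; no postdocs → C(7,7) = 1.
Both groups omitted at once is impossible, so 1716 − 1 = 1715.

1715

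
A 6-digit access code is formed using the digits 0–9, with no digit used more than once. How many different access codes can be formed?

151200

This is a permutation of 6 out of 10: P(10,6) = 10!/4!.
10 × 9 × 8 × 7 × 6 × 5 = 151200.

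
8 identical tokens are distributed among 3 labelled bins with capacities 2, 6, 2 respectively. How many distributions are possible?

By stars and bars, unrestricted non-negative solutions to x_1+…+x_3 = 8 number C(8+2,2) = 45.
Subtract solutions that violate a single cap (substitute x_i' = x_i − (cap_i+1)): x_1 ≥ 3 gives C(7,2) = 21; x_2 ≥ 7 gives C(3,2) = 3; x_3 ≥ 3 gives C(7,2) = 21. Together 45.
Add back pairs where two caps are both exceeded: 0 + 6 + 0 = 6.
By inclusion–exclusion the count is 45 − 45 + 6 = 6.

6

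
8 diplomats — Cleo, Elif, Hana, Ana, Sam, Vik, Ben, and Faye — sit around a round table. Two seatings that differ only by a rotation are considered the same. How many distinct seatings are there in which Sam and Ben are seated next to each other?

Glue Sam and Ben into a block (2 internal orders). Seating 7 units around a circle gives (6)! arrangements.
So 2 × (6)! = 2 × 720 = 1440.

1440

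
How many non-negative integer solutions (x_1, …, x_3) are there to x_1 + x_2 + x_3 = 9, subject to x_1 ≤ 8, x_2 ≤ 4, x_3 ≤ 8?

38

By stars and bars, unrestricted non-negative solutions to x_1+…+x_3 = 9 number C(9+2,2) = 55.
Subtract solutions that violate a single cap (substitute x_i' = x_i − (cap_i+1)): x_1 ≥ 9 gives C(2,2) = 1; x_2 ≥ 5 gives C(6,2) = 15; x_3 ≥ 9 gives C(2,2) = 1. Together 17.
No two caps can be exceeded simultaneously, so the pair terms are all 0.
By inclusion–exclusion the count is 55 − 17 + 0 = 38.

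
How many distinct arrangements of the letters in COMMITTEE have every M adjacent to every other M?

10080

Treat the 2 copies of M as a single block. The multiset to arrange is then {MM, C, E, E, I, O, T, T}, 8 items in all.
That gives (8)!/(2!·2!) = 10080 arrangements.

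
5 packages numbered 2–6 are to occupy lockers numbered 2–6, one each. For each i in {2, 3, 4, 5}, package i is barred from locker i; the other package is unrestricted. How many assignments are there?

53

Let Aᵢ (for 2 ≤ i ≤ 5) be the placements that put package i in its forbidden locker. Any j of these fix j positions, leaving (5−j)! ways to fill the rest, and there are C(4,j) ways to pick which j.
By inclusion–exclusion, the number of valid placements is Σ_{j=0}^{4} (−1)^j C(4,j)·(5−j)!.
Computing: 120 − 96 + 36 − 8 + 1 = 53.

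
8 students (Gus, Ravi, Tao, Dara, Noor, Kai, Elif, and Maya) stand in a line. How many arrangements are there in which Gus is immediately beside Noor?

10080

Place the 6 others and the Gus-Noor pair as 7 objects in a line; the pair has 2 internal arrangements.
That gives 2 × 7! = 2 × 5040 = 10080.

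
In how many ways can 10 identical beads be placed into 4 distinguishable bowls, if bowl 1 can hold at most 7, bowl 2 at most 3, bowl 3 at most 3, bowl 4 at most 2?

38

Ignoring the caps, the number of non-negative solutions to x_1+…+x_4 = 10 is C(13,3) = 286.
Subtract solutions that violate a single cap (substitute x_i' = x_i − (cap_i+1)): x_1 ≥ 8 gives C(5,3) = 10; x_2 ≥ 4 gives C(9,3) = 84; x_3 ≥ 4 gives C(9,3) = 84; x_4 ≥ 3 gives C(10,3) = 120. Together 298.
Add back pairs where two caps are both exceeded: 0 + 0 + 0 + 10 + 20 + 20 = 50.
By inclusion–exclusion the count is 286 − 298 + 50 = 38.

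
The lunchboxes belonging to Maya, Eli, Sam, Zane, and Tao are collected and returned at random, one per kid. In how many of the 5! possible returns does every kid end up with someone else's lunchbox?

44

This is the derangement count D_5: permutations of 5 items with no fixed point.
By inclusion–exclusion this is Σ_{j=0}^{5} (−1)^j C(5,j)·(5−j)!.
Computing: 120 − 120 + 60 − 20 + 5 − 1 = 44.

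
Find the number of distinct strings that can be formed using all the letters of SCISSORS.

1680

SCISSORS has 8 letters with S appearing 4 times.
Dividing 8! = 40320 by 4! = 24 for the repeated letters gives 1680.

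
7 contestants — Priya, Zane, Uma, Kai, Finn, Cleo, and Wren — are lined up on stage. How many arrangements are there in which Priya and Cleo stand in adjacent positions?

1440

Place the 5 others and the Priya-Cleo pair as 6 objects in a line; the pair has 2 internal arrangements.
That gives 2 × 6! = 2 × 720 = 1440.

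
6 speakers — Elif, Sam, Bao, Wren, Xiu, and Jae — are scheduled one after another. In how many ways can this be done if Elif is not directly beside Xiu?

480

There are 6! = 720 arrangements in all. If Elif and Xiu are adjacent, merging them into one block gives 2·(5)! = 240 arrangements.
Complementary counting: 720 − 240 = 480.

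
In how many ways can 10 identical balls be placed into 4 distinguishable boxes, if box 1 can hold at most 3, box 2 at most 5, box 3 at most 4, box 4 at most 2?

30

Without the upper bounds there are C(13,3) = 286 ways to split 10 among 4 boxes.
Subtract solutions that violate a single cap (substitute x_i' = x_i − (cap_i+1)): x_1 ≥ 4 gives C(9,3) = 84; x_2 ≥ 6 gives C(7,3) = 35; x_3 ≥ 5 gives C(8,3) = 56; x_4 ≥ 3 gives C(10,3) = 120. Together 295.
Add back pairs where two caps are both exceeded: 1 + 4 + 20 + 0 + 4 + 10 = 39.
By inclusion–exclusion the count is 286 − 295 + 39 = 30.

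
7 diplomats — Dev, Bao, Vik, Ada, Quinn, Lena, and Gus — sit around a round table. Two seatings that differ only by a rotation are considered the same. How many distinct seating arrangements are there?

720

Around a circle, 7 distinct people have 7!/7 = (6)! = 720 rotationally distinct seatings.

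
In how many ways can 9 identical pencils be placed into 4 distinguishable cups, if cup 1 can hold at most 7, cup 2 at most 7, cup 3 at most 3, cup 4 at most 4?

Without the upper bounds there are C(12,3) = 220 ways to split 9 among 4 cups.
Subtract solutions that violate a single cap (substitute x_i' = x_i − (cap_i+1)): x_1 ≥ 8 gives C(4,3) = 4; x_2 ≥ 8 gives C(4,3) = 4; x_3 ≥ 4 gives C(8,3) = 56; x_4 ≥ 5 gives C(7,3) = 35. Together 99.
Add back pairs where two caps are both exceeded: 0 + 0 + 0 + 0 + 0 + 1 = 1.
By inclusion–exclusion the count is 220 − 99 + 1 = 122.

122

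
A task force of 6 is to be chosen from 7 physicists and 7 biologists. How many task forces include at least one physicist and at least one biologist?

2989

With no constraint there are C(14,6) = 3003 possible selections.
Selections missing a whole group: no physicists → C(7,6) = 7; no biologists → C(7,6) = 7.
Both groups omitted at once is impossible, so 3003 − 14 = 2989.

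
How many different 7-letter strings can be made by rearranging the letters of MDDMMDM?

35

The 7 letters of MDDMMDM have repeats: D appearing 3 times and M appearing 4 times.
The number of distinct arrangements is 7!/(4!·3!) = 5040/144 = 35.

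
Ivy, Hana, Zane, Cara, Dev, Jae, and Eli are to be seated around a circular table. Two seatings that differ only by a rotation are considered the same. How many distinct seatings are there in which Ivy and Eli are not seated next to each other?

480

All circular seatings of 7 people number (6)! = 720.
Seatings with Ivy beside Eli: treat them as a block with 2 internal orders, giving 2 × (5)! = 240.
Subtracting, 720 − 240 = 480.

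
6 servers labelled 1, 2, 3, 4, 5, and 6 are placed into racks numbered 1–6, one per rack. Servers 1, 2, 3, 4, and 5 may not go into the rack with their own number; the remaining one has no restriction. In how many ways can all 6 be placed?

Let Aᵢ (for 1 ≤ i ≤ 5) be the placements that put server i in its forbidden rack. Any j of these fix j positions, leaving (6−j)! ways to fill the rest, and there are C(5,j) ways to pick which j.
By inclusion–exclusion, the number of valid placements is Σ_{j=0}^{5} (−1)^j C(5,j)·(6−j)!.
Computing: 720 − 600 + 240 − 60 + 10 − 1 = 309.

309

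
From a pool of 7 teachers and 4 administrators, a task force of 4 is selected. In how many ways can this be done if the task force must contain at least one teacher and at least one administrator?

Total 4-person selections from all 11: C(11,4) = 330.
Subtract selections that omit an entire group: no teachers → C(4,4) = 1; no administrators → C(7,4) = 35.
Both groups omitted at once is impossible, so 330 − 36 = 294.

294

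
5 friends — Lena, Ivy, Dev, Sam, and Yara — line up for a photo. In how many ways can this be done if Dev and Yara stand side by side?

Place the 3 others and the Dev-Yara pair as 4 objects in a line; the pair has 2 internal arrangements.
That gives 2 × 4! = 2 × 24 = 48.

48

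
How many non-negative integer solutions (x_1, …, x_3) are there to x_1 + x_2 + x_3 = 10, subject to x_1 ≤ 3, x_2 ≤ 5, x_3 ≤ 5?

10

Ignoring the caps, the number of non-negative solutions to x_1+…+x_3 = 10 is C(12,2) = 66.
Subtract solutions that violate a single cap (substitute x_i' = x_i − (cap_i+1)): x_1 ≥ 4 gives C(8,2) = 28; x_2 ≥ 6 gives C(6,2) = 15; x_3 ≥ 6 gives C(6,2) = 15. Together 58.
Add back pairs where two caps are both exceeded: 1 + 1 + 0 = 2.
By inclusion–exclusion the count is 66 − 58 + 2 = 10.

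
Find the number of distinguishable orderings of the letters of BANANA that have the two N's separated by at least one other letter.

There are 6!/(3!·2!) = 60 arrangements of BANANA in total.
If the two N's are adjacent, glue them into one block, leaving 5 items to arrange: (5)!/(3!) = 20 ways.
Subtracting, 60 − 20 = 40 arrangements keep the N's apart.

40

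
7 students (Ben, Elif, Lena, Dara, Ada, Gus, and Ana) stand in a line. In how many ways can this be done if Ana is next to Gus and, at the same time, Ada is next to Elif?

Treat {Ana,Gus} as one block (2 orders) and {Ada,Elif} as another (2 orders).
That leaves 5 units to arrange: 2 × 2 × 5! = 4 × 120 = 480.

480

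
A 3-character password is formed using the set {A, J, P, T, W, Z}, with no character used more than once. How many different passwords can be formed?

120

Choose and order 3 of the 6 symbols: the first character has 6 options, the next 5, then 4.
That product is 6 × 5 × 4 = 120.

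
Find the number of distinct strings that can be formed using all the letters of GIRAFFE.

2520

GIRAFFE has 7 letters with F appearing twice.
Dividing 7! = 5040 by 2! = 2 for the repeated letters gives 2520.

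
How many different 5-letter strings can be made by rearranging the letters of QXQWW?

30

Letter multiplicities in QXQWW: Q×2, W×2, X×1.
Dividing 5! = 120 by 2!·2! = 4 for the repeated letters gives 30.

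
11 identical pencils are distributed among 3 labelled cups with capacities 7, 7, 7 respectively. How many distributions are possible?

48

Without the upper bounds there are C(13,2) = 78 ways to split 11 among 3 cups.
Subtract solutions that violate a single cap (substitute x_i' = x_i − (cap_i+1)): x_1 ≥ 8 gives C(5,2) = 10; x_2 ≥ 8 gives C(5,2) = 10; x_3 ≥ 8 gives C(5,2) = 10. Together 30.
No two caps can be exceeded simultaneously, so the pair terms are all 0.
By inclusion–exclusion the count is 78 − 30 + 0 = 48.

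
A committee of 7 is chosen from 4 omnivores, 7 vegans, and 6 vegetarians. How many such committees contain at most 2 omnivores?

16302

Split by how many omnivores are chosen (0 through 2).
Sum: C(4,0)·C(13,7) + C(4,1)·C(13,6) + C(4,2)·C(13,5) = 1716 + 6864 + 7722 = 16302.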